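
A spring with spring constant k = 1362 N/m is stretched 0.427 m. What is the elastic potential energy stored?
PE = ½kx² = ½(1362)(0.427)² = 124.2 J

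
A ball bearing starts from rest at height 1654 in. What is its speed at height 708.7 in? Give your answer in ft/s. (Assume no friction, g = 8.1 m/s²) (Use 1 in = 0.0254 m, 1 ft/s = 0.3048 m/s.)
Convert to SI: h₁−h₂ = 24.0106 m
mgh₁ = mgh₂ + ½mv² ⇒ v = √(2g(h₁−h₂)) = √(2·8.1·24.0106) = 19.7224 m/s = 64.71 ft/s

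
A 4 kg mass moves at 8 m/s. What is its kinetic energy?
KE = ½mv² = ½(4)(8)² = 128.0 J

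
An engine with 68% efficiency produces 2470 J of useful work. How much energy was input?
W_in = W_out/η = 2470/0.68 = 3632 J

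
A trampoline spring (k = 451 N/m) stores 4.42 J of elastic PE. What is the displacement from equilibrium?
x = √(2·PE/k) = √(2·4.42/451) = 0.14 m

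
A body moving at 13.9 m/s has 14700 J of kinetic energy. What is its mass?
m = 2·KE/v² = 2·14700/(13.9)² = 152.2 kg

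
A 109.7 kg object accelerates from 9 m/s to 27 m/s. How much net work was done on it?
W = ΔKE = ½m(v₂² − v₁²) = ½(109.7)(27² − 9²) = 35542.8 J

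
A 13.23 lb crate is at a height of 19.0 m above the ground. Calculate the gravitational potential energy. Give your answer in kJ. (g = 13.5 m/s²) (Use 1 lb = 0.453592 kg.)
Convert to SI: m = 6.00102 kg, h = 19.0 m
PE = mgh = (6.00102)(13.5)(19.0) = 1539.26 J = 1.539 kJ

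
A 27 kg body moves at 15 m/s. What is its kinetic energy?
KE = ½mv² = ½(27)(15)² = 3037.5 J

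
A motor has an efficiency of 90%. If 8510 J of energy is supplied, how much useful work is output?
W_out = η·W_in = 0.9·8510 = 7659.0 J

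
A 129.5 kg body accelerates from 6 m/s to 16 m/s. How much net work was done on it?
W = ΔKE = ½m(v₂² − v₁²) = ½(129.5)(16² − 6²) = 14245.0 J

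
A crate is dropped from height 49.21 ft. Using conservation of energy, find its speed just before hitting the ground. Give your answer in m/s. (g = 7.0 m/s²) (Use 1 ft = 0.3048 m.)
Convert to SI: h = 14.9992 m
mgh = ½mv² ⇒ v = √(2gh) = √(2·7.0·14.9992) = 14.49 m/s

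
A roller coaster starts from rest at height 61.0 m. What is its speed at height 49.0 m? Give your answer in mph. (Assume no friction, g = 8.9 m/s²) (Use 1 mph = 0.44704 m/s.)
mgh₁ = mgh₂ + ½mv² ⇒ v = √(2g(h₁−h₂)) = √(2·8.9·12.0) = 14.6151 m/s = 32.69 mph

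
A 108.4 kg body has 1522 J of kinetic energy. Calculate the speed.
v = √(2·KE/m) = √(2·1522/108.4) = 5.299 m/s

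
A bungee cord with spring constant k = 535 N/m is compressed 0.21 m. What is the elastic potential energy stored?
PE = ½kx² = ½(535)(0.21)² = 11.8 J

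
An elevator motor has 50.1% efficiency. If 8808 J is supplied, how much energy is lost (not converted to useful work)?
W_lost = W_in(1 − η) = 8808·(1 − 0.501) = 4395 J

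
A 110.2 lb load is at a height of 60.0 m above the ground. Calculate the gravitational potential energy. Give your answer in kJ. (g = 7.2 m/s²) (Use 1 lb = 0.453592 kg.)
Convert to SI: m = 49.9858 kg, h = 60.0 m
PE = mgh = (49.9858)(7.2)(60.0) = 21593.9 J = 21.59 kJ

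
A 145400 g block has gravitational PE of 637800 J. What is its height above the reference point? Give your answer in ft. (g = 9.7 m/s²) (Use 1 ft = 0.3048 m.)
Convert to SI: m = 145.4 kg, PE = 637800 J
h = PE/(mg) = 637800/(145.4·9.7) = 452.219 m = 1484 ft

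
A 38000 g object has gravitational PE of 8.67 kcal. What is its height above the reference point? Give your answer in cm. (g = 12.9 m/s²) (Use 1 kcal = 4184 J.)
Convert to SI: m = 38.0 kg, PE = 36275.3 J
h = PE/(mg) = 36275.3/(38.0·12.9) = 74.001 m = 7400 cm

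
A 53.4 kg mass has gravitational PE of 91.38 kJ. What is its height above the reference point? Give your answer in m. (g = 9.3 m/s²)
Convert to SI: m = 53.4 kg, PE = 91380.0 J
h = PE/(mg) = 91380.0/(53.4·9.3) = 184.0 m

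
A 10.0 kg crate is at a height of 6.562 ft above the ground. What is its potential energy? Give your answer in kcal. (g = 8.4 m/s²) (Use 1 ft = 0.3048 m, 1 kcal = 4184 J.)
Convert to SI: m = 10.0 kg, h = 2.0001 m
PE = mgh = (10.0)(8.4)(2.0001) = 168.008 J = 0.04015 kcal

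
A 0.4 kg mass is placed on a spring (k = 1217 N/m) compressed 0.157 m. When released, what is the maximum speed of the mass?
½kx² = ½mv² ⇒ v = x√(k/m) = (0.157)√(1217/0.4) = 8.66 m/s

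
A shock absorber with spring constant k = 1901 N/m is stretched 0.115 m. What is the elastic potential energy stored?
PE = ½kx² = ½(1901)(0.115)² = 12.57 J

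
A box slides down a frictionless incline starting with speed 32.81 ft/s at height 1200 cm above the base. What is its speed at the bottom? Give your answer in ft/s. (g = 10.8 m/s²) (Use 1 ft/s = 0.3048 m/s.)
Convert to SI: v₀ = 10.0005 m/s, h = 12.0 m
½mv₀² + mgh = ½mv² ⇒ v = √(v₀² + 2gh) = √(10.0005² + 2·10.8·12.0) = 18.9528 m/s = 62.18 ft/s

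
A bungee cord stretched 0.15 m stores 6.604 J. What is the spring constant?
k = 2·PE/x² = 2·6.604/(0.15)² = 587.0 N/m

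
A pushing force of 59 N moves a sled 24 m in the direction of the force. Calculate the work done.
W = F·d = (59)(24) = 1416 J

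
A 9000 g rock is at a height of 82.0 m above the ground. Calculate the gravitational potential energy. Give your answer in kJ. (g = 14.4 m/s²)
Convert to SI: m = 9.0 kg, h = 82.0 m
PE = mgh = (9.0)(14.4)(82.0) = 10627.2 J = 10.63 kJ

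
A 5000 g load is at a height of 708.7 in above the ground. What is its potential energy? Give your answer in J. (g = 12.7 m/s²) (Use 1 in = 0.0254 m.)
Convert to SI: m = 5.0 kg, h = 18.001 m
PE = mgh = (5.0)(12.7)(18.001) = 1143 J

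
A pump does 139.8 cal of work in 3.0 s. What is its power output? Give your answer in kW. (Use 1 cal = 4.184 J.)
Convert to SI: W = 584.923 J, t = 3.0 s
P = W/t = 584.923/3.0 = 194.974 W = 0.195 kW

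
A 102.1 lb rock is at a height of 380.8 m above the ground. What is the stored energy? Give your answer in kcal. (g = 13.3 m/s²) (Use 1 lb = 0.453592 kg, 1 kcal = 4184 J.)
Convert to SI: m = 46.3117 kg, h = 380.8 m
PE = mgh = (46.3117)(13.3)(380.8) = 234552 J = 56.06 kcal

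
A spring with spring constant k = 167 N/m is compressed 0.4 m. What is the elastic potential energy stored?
PE = ½kx² = ½(167)(0.4)² = 13.36 J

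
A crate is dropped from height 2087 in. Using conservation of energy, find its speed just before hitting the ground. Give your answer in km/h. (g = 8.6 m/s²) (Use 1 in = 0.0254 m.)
Convert to SI: h = 53.0098 m
mgh = ½mv² ⇒ v = √(2gh) = √(2·8.6·53.0098) = 30.1955 m/s = 108.7 km/h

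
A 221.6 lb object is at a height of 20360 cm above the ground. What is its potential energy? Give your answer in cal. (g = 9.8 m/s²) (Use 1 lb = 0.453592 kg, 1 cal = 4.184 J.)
Convert to SI: m = 100.516 kg, h = 203.6 m
PE = mgh = (100.516)(9.8)(203.6) = 200558 J = 47930 cal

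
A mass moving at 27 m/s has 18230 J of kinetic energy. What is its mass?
m = 2·KE/v² = 2·18230/(27)² = 50.01 kg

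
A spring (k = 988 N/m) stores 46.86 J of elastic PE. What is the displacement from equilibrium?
x = √(2·PE/k) = √(2·46.86/988) = 0.308 m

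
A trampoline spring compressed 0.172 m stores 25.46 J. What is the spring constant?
k = 2·PE/x² = 2·25.46/(0.172)² = 1721 N/m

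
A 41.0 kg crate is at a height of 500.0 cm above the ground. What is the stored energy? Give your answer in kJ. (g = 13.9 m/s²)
Convert to SI: m = 41.0 kg, h = 5.0 m
PE = mgh = (41.0)(13.9)(5.0) = 2849.5 J = 2.85 kJ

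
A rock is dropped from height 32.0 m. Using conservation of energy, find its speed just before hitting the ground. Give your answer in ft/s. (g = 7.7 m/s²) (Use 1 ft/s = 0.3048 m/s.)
mgh = ½mv² ⇒ v = √(2gh) = √(2·7.7·32.0) = 22.1991 m/s = 72.83 ft/s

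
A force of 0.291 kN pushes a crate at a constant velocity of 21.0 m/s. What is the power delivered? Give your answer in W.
Convert to SI: F = 291.0 N, v = 21.0 m/s
P = Fv = (291.0)(21.0) = 6111 W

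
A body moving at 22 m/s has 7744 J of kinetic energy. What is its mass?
m = 2·KE/v² = 2·7744/(22)² = 32.0 kg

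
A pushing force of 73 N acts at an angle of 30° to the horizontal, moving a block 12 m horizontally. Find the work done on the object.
W = F·d·cosθ = (73)(12)cos(30°) = 758.6 J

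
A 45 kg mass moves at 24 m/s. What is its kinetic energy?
KE = ½mv² = ½(45)(24)² = 12960.0 J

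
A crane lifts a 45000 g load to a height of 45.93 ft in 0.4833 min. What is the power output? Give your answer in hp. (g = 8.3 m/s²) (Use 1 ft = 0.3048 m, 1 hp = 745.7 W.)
Convert to SI: m = 45.0 kg, h = 13.9995 m, t = 28.998 s
P = mgh/t = (45.0)(8.3)(13.9995)/28.998 = 180.316 W = 0.2418 hp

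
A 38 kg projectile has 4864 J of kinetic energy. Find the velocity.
v = √(2·KE/m) = √(2·4864/38) = 16.0 m/s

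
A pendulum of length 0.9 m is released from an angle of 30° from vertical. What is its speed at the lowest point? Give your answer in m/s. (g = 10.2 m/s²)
h = L(1 − cosθ) = 0.9(1 − cos30°) = 0.120577 m
v = √(2gh) = √(2·10.2·0.120577) = 1.568 m/s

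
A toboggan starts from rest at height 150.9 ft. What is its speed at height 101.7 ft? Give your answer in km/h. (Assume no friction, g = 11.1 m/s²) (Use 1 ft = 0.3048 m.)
Convert to SI: h₁−h₂ = 14.9962 m
mgh₁ = mgh₂ + ½mv² ⇒ v = √(2g(h₁−h₂)) = √(2·11.1·14.9962) = 18.246 m/s = 65.69 km/h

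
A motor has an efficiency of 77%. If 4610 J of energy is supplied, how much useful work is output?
W_out = η·W_in = 0.77·4610 = 3549.7 J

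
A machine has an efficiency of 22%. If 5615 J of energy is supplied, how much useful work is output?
W_out = η·W_in = 0.22·5615 = 1235.3 J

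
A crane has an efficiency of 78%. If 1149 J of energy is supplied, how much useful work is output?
W_out = η·W_in = 0.78·1149 = 896.22 J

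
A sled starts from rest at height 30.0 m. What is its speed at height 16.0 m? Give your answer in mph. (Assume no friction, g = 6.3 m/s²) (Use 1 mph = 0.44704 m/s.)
mgh₁ = mgh₂ + ½mv² ⇒ v = √(2g(h₁−h₂)) = √(2·6.3·14.0) = 13.2816 m/s = 29.71 mph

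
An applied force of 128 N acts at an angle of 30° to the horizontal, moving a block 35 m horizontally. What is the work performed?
W = F·d·cosθ = (128)(35)cos(30°) = 3880 J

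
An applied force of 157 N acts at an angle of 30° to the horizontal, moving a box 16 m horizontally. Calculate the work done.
W = F·d·cosθ = (157)(16)cos(30°) = 2175 J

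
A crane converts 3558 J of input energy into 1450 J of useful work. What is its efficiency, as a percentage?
η = W_out/W_in = 1450/3558 = 40.75%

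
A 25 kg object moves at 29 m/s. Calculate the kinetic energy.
KE = ½mv² = ½(25)(29)² = 10512.5 J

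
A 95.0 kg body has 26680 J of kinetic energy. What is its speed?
v = √(2·KE/m) = √(2·26680/95.0) = 23.7 m/s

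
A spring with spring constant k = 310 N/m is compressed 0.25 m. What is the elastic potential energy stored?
PE = ½kx² = ½(310)(0.25)² = 9.688 J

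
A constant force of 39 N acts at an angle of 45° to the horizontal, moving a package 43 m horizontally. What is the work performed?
W = F·d·cosθ = (39)(43)cos(45°) = 1186 J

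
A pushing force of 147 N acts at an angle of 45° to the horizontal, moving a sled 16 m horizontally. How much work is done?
W = F·d·cosθ = (147)(16)cos(45°) = 1663 J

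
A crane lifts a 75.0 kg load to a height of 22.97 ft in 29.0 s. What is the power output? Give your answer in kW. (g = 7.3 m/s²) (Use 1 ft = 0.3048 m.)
Convert to SI: m = 75.0 kg, h = 7.00126 m, t = 29.0 s
P = mgh/t = (75.0)(7.3)(7.00126)/29.0 = 132.179 W = 0.1322 kW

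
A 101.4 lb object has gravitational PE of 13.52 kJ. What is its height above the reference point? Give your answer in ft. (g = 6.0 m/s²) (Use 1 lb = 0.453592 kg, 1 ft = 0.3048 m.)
Convert to SI: m = 45.9942 kg, PE = 13520.0 J
h = PE/(mg) = 13520.0/(45.9942·6.0) = 48.9917 m = 160.7 ft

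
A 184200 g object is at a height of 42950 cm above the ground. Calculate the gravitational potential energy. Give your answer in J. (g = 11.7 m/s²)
Convert to SI: m = 184.2 kg, h = 429.5 m
PE = mgh = (184.2)(11.7)(429.5) = 925600 J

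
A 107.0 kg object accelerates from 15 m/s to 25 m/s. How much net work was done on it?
W = ΔKE = ½m(v₂² − v₁²) = ½(107.0)(25² − 15²) = 21400.0 J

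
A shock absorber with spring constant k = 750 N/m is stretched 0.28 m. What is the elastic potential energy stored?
PE = ½kx² = ½(750)(0.28)² = 29.4 J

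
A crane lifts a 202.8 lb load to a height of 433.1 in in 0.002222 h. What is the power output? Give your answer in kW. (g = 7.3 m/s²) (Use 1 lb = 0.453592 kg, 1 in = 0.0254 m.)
Convert to SI: m = 91.9885 kg, h = 11.0007 m, t = 7.9992 s
P = mgh/t = (91.9885)(7.3)(11.0007)/7.9992 = 923.489 W = 0.9235 kW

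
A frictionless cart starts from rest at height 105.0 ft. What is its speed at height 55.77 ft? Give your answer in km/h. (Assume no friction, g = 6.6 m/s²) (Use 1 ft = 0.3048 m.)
Convert to SI: h₁−h₂ = 15.0053 m
mgh₁ = mgh₂ + ½mv² ⇒ v = √(2g(h₁−h₂)) = √(2·6.6·15.0053) = 14.0737 m/s = 50.67 km/h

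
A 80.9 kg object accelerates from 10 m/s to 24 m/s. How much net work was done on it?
W = ΔKE = ½m(v₂² − v₁²) = ½(80.9)(24² − 10²) = 19254.2 J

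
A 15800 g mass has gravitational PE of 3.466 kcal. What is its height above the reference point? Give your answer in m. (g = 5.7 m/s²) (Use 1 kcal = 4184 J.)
Convert to SI: m = 15.8 kg, PE = 14501.7 J
h = PE/(mg) = 14501.7/(15.8·5.7) = 161.0 m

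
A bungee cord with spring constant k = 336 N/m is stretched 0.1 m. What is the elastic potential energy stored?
PE = ½kx² = ½(336)(0.1)² = 1.68 J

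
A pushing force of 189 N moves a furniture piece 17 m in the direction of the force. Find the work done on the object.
W = F·d = (189)(17) = 3213 J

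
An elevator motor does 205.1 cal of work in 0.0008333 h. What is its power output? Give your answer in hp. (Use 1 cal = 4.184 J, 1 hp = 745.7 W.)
Convert to SI: W = 858.138 J, t = 2.99988 s
P = W/t = 858.138/2.99988 = 286.058 W = 0.3836 hp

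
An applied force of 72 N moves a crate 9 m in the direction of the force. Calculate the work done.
W = F·d = (72)(9) = 648.0 J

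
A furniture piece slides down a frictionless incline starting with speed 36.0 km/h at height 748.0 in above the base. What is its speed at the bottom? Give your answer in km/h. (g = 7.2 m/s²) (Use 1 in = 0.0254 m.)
Convert to SI: v₀ = 10.0 m/s, h = 18.9992 m
½mv₀² + mgh = ½mv² ⇒ v = √(v₀² + 2gh) = √(10.0² + 2·7.2·18.9992) = 19.3284 m/s = 69.58 km/h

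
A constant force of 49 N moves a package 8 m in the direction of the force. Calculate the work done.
W = F·d = (49)(8) = 392.0 J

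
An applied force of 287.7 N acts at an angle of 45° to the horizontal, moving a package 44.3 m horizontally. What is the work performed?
W = F·d·cosθ = (287.7)(44.3)cos(45°) = 9012 J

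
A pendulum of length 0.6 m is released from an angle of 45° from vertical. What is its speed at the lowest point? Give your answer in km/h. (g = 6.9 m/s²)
h = L(1 − cosθ) = 0.6(1 − cos45°) = 0.175736 m
v = √(2gh) = √(2·6.9·0.175736) = 1.55729 m/s = 5.606 km/h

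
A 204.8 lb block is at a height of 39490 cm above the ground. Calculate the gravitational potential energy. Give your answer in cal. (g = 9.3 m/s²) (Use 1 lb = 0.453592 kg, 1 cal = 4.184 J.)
Convert to SI: m = 92.8956 kg, h = 394.9 m
PE = mgh = (92.8956)(9.3)(394.9) = 341166 J = 81540 cal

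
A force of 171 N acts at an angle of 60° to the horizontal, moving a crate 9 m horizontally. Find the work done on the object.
W = F·d·cosθ = (171)(9)cos(60°) = 769.5 J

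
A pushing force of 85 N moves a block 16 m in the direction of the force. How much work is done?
W = F·d = (85)(16) = 1360 J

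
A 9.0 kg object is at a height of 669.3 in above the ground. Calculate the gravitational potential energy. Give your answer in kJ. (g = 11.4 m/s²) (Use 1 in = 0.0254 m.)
Convert to SI: m = 9.0 kg, h = 17.0002 m
PE = mgh = (9.0)(11.4)(17.0002) = 1744.22 J = 1.744 kJ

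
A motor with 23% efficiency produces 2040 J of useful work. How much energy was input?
W_in = W_out/η = 2040/0.23 = 8870 J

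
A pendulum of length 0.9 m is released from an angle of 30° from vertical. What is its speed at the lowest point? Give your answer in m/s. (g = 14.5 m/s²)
h = L(1 − cosθ) = 0.9(1 − cos30°) = 0.120577 m
v = √(2gh) = √(2·14.5·0.120577) = 1.87 m/s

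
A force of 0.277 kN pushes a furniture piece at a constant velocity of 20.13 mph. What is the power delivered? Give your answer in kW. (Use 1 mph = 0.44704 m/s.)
Convert to SI: F = 277.0 N, v = 8.99892 m/s
P = Fv = (277.0)(8.99892) = 2492.7 W = 2.493 kW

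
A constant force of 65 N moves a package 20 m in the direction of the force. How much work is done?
W = F·d = (65)(20) = 1300 J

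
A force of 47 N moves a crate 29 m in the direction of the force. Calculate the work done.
W = F·d = (47)(29) = 1363 J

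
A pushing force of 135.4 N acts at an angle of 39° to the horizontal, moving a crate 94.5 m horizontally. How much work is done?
W = F·d·cosθ = (135.4)(94.5)cos(39°) = 9944 J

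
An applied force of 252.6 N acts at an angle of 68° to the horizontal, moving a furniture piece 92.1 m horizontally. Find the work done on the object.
W = F·d·cosθ = (252.6)(92.1)cos(68°) = 8715 J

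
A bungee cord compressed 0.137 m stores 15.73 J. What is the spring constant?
k = 2·PE/x² = 2·15.73/(0.137)² = 1676 N/m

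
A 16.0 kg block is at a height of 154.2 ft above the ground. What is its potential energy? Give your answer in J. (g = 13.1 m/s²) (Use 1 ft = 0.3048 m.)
Convert to SI: m = 16.0 kg, h = 47.0002 m
PE = mgh = (16.0)(13.1)(47.0002) = 9851 J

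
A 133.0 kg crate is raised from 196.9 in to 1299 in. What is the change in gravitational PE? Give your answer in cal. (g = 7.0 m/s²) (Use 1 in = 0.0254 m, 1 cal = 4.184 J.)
Convert to SI: m = 133.0 kg, Δh = 27.9933 m
ΔPE = mgΔh = (133.0)(7.0)(27.9933) = 26061.8 J = 6229 cal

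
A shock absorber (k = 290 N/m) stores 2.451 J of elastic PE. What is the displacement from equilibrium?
x = √(2·PE/k) = √(2·2.451/290) = 0.13 m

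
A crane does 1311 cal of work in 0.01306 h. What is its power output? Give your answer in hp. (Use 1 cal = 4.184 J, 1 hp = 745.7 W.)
Convert to SI: W = 5485.22 J, t = 47.016 s
P = W/t = 5485.22/47.016 = 116.667 W = 0.1565 hp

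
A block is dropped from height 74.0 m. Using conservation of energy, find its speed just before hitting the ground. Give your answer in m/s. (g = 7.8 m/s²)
mgh = ½mv² ⇒ v = √(2gh) = √(2·7.8·74.0) = 33.98 m/s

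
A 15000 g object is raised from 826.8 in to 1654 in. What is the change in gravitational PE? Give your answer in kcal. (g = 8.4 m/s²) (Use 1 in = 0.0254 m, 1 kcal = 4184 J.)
Convert to SI: m = 15.0 kg, Δh = 21.0109 m
ΔPE = mgΔh = (15.0)(8.4)(21.0109) = 2647.37 J = 0.6327 kcal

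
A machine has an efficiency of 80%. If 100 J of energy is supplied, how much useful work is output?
W_out = η·W_in = 0.8·100 = 80.0 J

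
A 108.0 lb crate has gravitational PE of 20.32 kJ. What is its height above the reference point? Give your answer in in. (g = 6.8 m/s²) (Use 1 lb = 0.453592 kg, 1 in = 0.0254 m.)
Convert to SI: m = 48.9879 kg, PE = 20320.0 J
h = PE/(mg) = 20320.0/(48.9879·6.8) = 60.9994 m = 2402 in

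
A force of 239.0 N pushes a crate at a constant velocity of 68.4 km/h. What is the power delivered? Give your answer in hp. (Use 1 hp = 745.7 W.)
Convert to SI: F = 239.0 N, v = 19.0 m/s
P = Fv = (239.0)(19.0) = 4541.0 W = 6.09 hp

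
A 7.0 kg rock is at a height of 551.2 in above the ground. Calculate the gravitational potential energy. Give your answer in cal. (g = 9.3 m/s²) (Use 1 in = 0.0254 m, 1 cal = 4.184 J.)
Convert to SI: m = 7.0 kg, h = 14.0005 m
PE = mgh = (7.0)(9.3)(14.0005) = 911.431 J = 217.8 cal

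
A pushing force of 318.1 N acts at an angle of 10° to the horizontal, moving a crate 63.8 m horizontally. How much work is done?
W = F·d·cosθ = (318.1)(63.8)cos(10°) = 19990 J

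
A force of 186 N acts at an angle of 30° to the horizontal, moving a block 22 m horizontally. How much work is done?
W = F·d·cosθ = (186)(22)cos(30°) = 3544 J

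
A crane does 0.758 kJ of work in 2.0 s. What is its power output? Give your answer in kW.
Convert to SI: W = 758.0 J, t = 2.0 s
P = W/t = 758.0/2.0 = 379.0 W = 0.379 kW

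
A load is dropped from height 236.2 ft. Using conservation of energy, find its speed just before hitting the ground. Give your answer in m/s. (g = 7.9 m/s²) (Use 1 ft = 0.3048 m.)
Convert to SI: h = 71.9938 m
mgh = ½mv² ⇒ v = √(2gh) = √(2·7.9·71.9938) = 33.73 m/s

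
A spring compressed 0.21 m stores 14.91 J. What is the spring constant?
k = 2·PE/x² = 2·14.91/(0.21)² = 676.2 N/m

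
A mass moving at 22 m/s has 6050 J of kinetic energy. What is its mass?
m = 2·KE/v² = 2·6050/(22)² = 25.0 kg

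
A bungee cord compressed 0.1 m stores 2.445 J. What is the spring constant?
k = 2·PE/x² = 2·2.445/(0.1)² = 489.0 N/m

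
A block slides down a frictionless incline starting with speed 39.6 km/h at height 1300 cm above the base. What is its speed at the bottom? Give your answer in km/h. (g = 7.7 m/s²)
Convert to SI: v₀ = 11.0 m/s, h = 13.0 m
½mv₀² + mgh = ½mv² ⇒ v = √(v₀² + 2gh) = √(11.0² + 2·7.7·13.0) = 17.9221 m/s = 64.52 km/h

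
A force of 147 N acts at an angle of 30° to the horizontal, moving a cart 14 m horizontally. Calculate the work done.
W = F·d·cosθ = (147)(14)cos(30°) = 1782 J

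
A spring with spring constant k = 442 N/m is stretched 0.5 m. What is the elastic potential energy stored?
PE = ½kx² = ½(442)(0.5)² = 55.25 J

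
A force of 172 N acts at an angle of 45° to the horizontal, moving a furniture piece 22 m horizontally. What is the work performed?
W = F·d·cosθ = (172)(22)cos(45°) = 2676 J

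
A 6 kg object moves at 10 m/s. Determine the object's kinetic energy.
KE = ½mv² = ½(6)(10)² = 300.0 J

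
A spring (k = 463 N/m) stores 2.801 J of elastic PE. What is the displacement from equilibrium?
x = √(2·PE/k) = √(2·2.801/463) = 0.11 m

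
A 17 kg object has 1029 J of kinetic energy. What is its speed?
v = √(2·KE/m) = √(2·1029/17) = 11.0 m/s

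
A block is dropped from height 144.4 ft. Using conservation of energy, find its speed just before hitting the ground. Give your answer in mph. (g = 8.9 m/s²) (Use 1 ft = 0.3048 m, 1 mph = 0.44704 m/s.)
Convert to SI: h = 44.0131 m
mgh = ½mv² ⇒ v = √(2gh) = √(2·8.9·44.0131) = 27.9899 m/s = 62.61 mph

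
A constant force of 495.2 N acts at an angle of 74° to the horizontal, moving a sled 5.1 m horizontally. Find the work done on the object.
W = F·d·cosθ = (495.2)(5.1)cos(74°) = 696.1 J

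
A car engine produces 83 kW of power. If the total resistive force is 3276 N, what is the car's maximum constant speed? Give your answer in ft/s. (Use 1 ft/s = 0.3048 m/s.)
P = Fv ⇒ v = P/F = 83000 W/3276.0 N = 25.3358 m/s = 83.12 ft/s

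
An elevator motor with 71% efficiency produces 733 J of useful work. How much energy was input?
W_in = W_out/η = 733/0.71 = 1032 J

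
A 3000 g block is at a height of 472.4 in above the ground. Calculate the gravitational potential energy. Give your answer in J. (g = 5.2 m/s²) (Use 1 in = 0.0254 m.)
Convert to SI: m = 3.0 kg, h = 11.999 m
PE = mgh = (3.0)(5.2)(11.999) = 187.2 J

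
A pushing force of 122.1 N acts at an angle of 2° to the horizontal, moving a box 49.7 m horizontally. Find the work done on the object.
W = F·d·cosθ = (122.1)(49.7)cos(2°) = 6065 J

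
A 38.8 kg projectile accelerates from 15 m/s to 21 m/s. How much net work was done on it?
W = ΔKE = ½m(v₂² − v₁²) = ½(38.8)(21² − 15²) = 4190.4 J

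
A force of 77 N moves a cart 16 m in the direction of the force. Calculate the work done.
W = F·d = (77)(16) = 1232 J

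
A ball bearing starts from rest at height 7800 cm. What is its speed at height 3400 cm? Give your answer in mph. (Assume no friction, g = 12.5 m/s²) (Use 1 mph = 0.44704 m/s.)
Convert to SI: h₁−h₂ = 44.0 m
mgh₁ = mgh₂ + ½mv² ⇒ v = √(2g(h₁−h₂)) = √(2·12.5·44.0) = 33.1662 m/s = 74.19 mph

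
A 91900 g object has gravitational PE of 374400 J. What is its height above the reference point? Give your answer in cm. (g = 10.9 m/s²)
Convert to SI: m = 91.9 kg, PE = 374400 J
h = PE/(mg) = 374400/(91.9·10.9) = 373.761 m = 37380 cm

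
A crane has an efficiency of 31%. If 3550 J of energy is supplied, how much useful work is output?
W_out = η·W_in = 0.31·3550 = 1100.5 J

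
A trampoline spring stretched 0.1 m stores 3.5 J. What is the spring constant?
k = 2·PE/x² = 2·3.5/(0.1)² = 700.0 N/m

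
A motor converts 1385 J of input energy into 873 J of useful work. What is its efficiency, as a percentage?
η = W_out/W_in = 873/1385 = 63.03%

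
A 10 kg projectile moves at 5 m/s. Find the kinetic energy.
KE = ½mv² = ½(10)(5)² = 125.0 J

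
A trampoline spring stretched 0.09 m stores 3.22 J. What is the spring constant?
k = 2·PE/x² = 2·3.22/(0.09)² = 795.1 N/m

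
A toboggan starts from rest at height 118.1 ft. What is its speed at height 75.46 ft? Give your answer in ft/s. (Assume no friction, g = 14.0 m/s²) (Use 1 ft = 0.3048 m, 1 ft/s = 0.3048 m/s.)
Convert to SI: h₁−h₂ = 12.9967 m
mgh₁ = mgh₂ + ½mv² ⇒ v = √(2g(h₁−h₂)) = √(2·14.0·12.9967) = 19.0763 m/s = 62.59 ft/s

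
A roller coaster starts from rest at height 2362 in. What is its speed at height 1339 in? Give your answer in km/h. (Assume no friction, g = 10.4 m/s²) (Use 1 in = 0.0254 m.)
Convert to SI: h₁−h₂ = 25.9842 m
mgh₁ = mgh₂ + ½mv² ⇒ v = √(2g(h₁−h₂)) = √(2·10.4·25.9842) = 23.248 m/s = 83.69 km/h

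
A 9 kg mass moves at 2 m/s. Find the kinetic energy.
KE = ½mv² = ½(9)(2)² = 18.0 J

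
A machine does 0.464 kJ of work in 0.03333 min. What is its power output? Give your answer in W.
Convert to SI: W = 464.0 J, t = 1.9998 s
P = W/t = 464.0/1.9998 = 232.0 W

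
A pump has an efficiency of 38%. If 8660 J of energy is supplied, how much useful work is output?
W_out = η·W_in = 0.38·8660 = 3290.8 J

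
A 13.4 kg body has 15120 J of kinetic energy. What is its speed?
v = √(2·KE/m) = √(2·15120/13.4) = 47.5 m/s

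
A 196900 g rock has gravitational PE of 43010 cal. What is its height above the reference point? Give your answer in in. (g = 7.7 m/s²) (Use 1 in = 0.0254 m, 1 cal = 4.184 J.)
Convert to SI: m = 196.9 kg, PE = 179954 J
h = PE/(mg) = 179954/(196.9·7.7) = 118.693 m = 4673 in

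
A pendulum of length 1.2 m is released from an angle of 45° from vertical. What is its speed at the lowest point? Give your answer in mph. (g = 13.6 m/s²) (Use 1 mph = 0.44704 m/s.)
h = L(1 − cosθ) = 1.2(1 − cos45°) = 0.351472 m
v = √(2gh) = √(2·13.6·0.351472) = 3.09193 m/s = 6.916 mph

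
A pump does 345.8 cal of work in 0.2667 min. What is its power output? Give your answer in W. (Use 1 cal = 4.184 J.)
Convert to SI: W = 1446.83 J, t = 16.002 s
P = W/t = 1446.83/16.002 = 90.42 W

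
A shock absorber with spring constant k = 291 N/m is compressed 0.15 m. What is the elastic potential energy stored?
PE = ½kx² = ½(291)(0.15)² = 3.274 J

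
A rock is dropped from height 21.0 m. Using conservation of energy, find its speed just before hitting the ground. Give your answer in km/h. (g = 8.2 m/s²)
mgh = ½mv² ⇒ v = √(2gh) = √(2·8.2·21.0) = 18.558 m/s = 66.81 km/h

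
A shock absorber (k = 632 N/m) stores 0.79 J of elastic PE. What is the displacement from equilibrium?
x = √(2·PE/k) = √(2·0.79/632) = 0.05 m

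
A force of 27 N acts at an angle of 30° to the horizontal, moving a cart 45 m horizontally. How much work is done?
W = F·d·cosθ = (27)(45)cos(30°) = 1052 J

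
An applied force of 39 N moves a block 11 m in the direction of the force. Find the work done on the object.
W = F·d = (39)(11) = 429.0 J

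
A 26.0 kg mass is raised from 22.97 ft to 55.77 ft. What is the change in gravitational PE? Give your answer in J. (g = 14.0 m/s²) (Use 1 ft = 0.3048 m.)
Convert to SI: m = 26.0 kg, Δh = 9.99744 m
ΔPE = mgΔh = (26.0)(14.0)(9.99744) = 3639 J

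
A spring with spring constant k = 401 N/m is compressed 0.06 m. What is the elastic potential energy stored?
PE = ½kx² = ½(401)(0.06)² = 0.7218 J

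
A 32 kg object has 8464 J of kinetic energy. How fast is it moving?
v = √(2·KE/m) = √(2·8464/32) = 23.0 m/s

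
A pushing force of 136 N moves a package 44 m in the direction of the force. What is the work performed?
W = F·d = (136)(44) = 5984 J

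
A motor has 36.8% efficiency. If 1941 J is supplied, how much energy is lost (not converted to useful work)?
W_lost = W_in(1 − η) = 1941·(1 − 0.368) = 1227 J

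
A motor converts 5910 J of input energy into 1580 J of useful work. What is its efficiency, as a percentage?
η = W_out/W_in = 1580/5910 = 26.73%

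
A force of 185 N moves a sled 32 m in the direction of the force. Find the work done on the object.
W = F·d = (185)(32) = 5920 J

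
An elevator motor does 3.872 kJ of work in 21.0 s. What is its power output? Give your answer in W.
Convert to SI: W = 3872.0 J, t = 21.0 s
P = W/t = 3872.0/21.0 = 184.4 W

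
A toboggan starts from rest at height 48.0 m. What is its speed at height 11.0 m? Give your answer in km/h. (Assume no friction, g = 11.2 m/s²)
mgh₁ = mgh₂ + ½mv² ⇒ v = √(2g(h₁−h₂)) = √(2·11.2·37.0) = 28.7889 m/s = 103.6 km/h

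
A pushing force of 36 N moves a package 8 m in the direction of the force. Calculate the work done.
W = F·d = (36)(8) = 288.0 J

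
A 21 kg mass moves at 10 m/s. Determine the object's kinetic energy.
KE = ½mv² = ½(21)(10)² = 1050.0 J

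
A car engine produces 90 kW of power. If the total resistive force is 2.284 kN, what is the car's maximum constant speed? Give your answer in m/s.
Convert to SI: F = 2284.0 N
P = Fv ⇒ v = P/F = 90000 W/2284.0 N = 39.4 m/s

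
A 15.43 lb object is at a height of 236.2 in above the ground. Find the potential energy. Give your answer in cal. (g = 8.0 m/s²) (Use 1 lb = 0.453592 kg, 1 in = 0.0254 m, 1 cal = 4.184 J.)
Convert to SI: m = 6.99892 kg, h = 5.99948 m
PE = mgh = (6.99892)(8.0)(5.99948) = 335.919 J = 80.29 cal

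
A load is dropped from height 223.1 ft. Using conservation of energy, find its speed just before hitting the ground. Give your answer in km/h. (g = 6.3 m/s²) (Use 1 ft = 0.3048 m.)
Convert to SI: h = 68.0009 m
mgh = ½mv² ⇒ v = √(2gh) = √(2·6.3·68.0009) = 29.2713 m/s = 105.4 km/h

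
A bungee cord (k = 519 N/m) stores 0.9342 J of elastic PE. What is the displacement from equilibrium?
x = √(2·PE/k) = √(2·0.9342/519) = 0.06 m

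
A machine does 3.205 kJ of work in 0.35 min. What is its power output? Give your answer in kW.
Convert to SI: W = 3205.0 J, t = 21.0 s
P = W/t = 3205.0/21.0 = 152.619 W = 0.1526 kW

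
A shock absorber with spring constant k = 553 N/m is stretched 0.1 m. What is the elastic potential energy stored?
PE = ½kx² = ½(553)(0.1)² = 2.765 J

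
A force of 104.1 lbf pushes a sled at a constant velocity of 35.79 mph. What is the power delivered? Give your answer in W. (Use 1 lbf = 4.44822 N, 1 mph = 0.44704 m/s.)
Convert to SI: F = 463.06 N, v = 15.9996 m/s
P = Fv = (463.06)(15.9996) = 7409 W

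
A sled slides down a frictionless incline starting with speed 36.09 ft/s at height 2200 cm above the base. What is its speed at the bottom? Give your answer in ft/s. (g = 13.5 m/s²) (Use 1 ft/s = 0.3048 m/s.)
Convert to SI: v₀ = 11.0002 m/s, h = 22.0 m
½mv₀² + mgh = ½mv² ⇒ v = √(v₀² + 2gh) = √(11.0002² + 2·13.5·22.0) = 26.7396 m/s = 87.73 ft/s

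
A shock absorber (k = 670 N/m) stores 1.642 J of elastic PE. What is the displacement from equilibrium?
x = √(2·PE/k) = √(2·1.642/670) = 0.07001 m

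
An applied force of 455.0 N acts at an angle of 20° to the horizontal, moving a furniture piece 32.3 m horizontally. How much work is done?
W = F·d·cosθ = (455.0)(32.3)cos(20°) = 13810 J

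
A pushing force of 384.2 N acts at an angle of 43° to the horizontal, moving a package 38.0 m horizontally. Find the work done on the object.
W = F·d·cosθ = (384.2)(38.0)cos(43°) = 10680 J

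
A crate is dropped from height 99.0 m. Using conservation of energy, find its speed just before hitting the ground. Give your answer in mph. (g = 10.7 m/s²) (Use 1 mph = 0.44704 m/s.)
mgh = ½mv² ⇒ v = √(2gh) = √(2·10.7·99.0) = 46.0283 m/s = 103.0 mph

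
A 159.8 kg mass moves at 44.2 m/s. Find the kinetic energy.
KE = ½mv² = ½(159.8)(44.2)² = 156100 J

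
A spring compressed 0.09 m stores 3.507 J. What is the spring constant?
k = 2·PE/x² = 2·3.507/(0.09)² = 865.9 N/m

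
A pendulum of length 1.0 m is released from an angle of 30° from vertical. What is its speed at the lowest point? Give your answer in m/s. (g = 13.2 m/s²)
h = L(1 − cosθ) = 1.0(1 − cos30°) = 0.133975 m
v = √(2gh) = √(2·13.2·0.133975) = 1.881 m/s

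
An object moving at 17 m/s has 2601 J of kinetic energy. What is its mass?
m = 2·KE/v² = 2·2601/(17)² = 18.0 kg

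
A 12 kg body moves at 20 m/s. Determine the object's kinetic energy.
KE = ½mv² = ½(12)(20)² = 2400.0 J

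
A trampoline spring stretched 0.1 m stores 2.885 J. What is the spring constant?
k = 2·PE/x² = 2·2.885/(0.1)² = 577.0 N/m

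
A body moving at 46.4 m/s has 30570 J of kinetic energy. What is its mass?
m = 2·KE/v² = 2·30570/(46.4)² = 28.4 kg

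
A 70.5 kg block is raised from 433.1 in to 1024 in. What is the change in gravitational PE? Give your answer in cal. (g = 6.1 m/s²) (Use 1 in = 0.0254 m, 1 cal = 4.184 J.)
Convert to SI: m = 70.5 kg, Δh = 15.0089 m
ΔPE = mgΔh = (70.5)(6.1)(15.0089) = 6454.56 J = 1543 cal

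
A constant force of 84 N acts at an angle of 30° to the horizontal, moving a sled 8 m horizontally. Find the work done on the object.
W = F·d·cosθ = (84)(8)cos(30°) = 582.0 J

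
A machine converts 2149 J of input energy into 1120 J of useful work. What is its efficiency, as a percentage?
η = W_out/W_in = 1120/2149 = 52.12%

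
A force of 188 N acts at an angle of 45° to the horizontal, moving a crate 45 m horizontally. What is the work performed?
W = F·d·cosθ = (188)(45)cos(45°) = 5982 J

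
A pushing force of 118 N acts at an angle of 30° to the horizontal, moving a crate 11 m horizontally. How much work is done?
W = F·d·cosθ = (118)(11)cos(30°) = 1124 J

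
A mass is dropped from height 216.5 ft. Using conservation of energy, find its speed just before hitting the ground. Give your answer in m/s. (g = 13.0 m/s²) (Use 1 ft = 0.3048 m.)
Convert to SI: h = 65.9892 m
mgh = ½mv² ⇒ v = √(2gh) = √(2·13.0·65.9892) = 41.42 m/s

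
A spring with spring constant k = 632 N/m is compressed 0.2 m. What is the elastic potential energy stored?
PE = ½kx² = ½(632)(0.2)² = 12.64 J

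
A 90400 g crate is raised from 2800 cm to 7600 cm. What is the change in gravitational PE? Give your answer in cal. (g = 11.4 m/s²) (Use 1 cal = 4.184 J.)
Convert to SI: m = 90.4 kg, Δh = 48.0 m
ΔPE = mgΔh = (90.4)(11.4)(48.0) = 49466.9 J = 11820 cal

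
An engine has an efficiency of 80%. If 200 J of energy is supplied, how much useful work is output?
W_out = η·W_in = 0.8·200 = 160.0 J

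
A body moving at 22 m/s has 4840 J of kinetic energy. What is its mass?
m = 2·KE/v² = 2·4840/(22)² = 20.0 kg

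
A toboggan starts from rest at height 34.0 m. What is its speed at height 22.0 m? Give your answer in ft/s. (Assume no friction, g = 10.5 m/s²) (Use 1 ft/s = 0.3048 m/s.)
mgh₁ = mgh₂ + ½mv² ⇒ v = √(2g(h₁−h₂)) = √(2·10.5·12.0) = 15.8745 m/s = 52.08 ft/s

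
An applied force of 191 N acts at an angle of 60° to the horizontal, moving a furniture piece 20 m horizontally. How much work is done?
W = F·d·cosθ = (191)(20)cos(60°) = 1910 J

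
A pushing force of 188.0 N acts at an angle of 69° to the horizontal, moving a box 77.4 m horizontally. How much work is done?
W = F·d·cosθ = (188.0)(77.4)cos(69°) = 5215 J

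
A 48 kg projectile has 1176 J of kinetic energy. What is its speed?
v = √(2·KE/m) = √(2·1176/48) = 7.0 m/s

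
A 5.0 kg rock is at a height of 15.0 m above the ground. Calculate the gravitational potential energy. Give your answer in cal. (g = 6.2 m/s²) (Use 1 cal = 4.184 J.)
PE = mgh = (5.0)(6.2)(15.0) = 465.0 J = 111.1 cal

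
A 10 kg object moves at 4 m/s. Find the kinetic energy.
KE = ½mv² = ½(10)(4)² = 80.0 J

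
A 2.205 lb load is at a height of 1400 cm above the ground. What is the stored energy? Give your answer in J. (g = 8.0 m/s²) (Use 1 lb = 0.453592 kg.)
Convert to SI: m = 1.00017 kg, h = 14.0 m
PE = mgh = (1.00017)(8.0)(14.0) = 112.0 J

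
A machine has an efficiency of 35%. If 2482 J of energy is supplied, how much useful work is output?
W_out = η·W_in = 0.35·2482 = 868.7 J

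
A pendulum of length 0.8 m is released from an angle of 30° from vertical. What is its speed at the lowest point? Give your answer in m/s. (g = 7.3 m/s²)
h = L(1 − cosθ) = 0.8(1 − cos30°) = 0.10718 m
v = √(2gh) = √(2·7.3·0.10718) = 1.251 m/s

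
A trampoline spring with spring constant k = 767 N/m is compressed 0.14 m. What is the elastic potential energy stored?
PE = ½kx² = ½(767)(0.14)² = 7.517 J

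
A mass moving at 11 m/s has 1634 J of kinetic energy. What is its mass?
m = 2·KE/v² = 2·1634/(11)² = 27.01 kg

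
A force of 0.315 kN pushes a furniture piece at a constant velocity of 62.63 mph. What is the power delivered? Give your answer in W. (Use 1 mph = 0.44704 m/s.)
Convert to SI: F = 315.0 N, v = 27.9981 m/s
P = Fv = (315.0)(27.9981) = 8819 W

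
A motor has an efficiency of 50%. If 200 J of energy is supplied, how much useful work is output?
W_out = η·W_in = 0.5·200 = 100.0 J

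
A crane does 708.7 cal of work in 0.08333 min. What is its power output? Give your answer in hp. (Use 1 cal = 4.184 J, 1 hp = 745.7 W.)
Convert to SI: W = 2965.2 J, t = 4.9998 s
P = W/t = 2965.2/4.9998 = 593.064 W = 0.7953 hp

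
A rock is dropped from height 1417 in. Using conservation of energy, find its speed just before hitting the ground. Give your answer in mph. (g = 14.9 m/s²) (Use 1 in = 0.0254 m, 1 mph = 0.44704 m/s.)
Convert to SI: h = 35.9918 m
mgh = ½mv² ⇒ v = √(2gh) = √(2·14.9·35.9918) = 32.7499 m/s = 73.26 mph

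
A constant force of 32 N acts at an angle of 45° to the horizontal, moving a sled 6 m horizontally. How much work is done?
W = F·d·cosθ = (32)(6)cos(45°) = 135.8 J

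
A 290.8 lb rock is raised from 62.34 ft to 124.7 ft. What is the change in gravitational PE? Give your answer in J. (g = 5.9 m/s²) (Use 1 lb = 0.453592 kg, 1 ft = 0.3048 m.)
Convert to SI: m = 131.905 kg, Δh = 19.0073 m
ΔPE = mgΔh = (131.905)(5.9)(19.0073) = 14790 J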